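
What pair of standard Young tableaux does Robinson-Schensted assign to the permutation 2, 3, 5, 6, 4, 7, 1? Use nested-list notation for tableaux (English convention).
Insert each entry of the permutation into P by Schensted row insertion, recording in Q the position of each new cell.

After inserting 2: P = [[2]].
After inserting 3: P = [[2, 3]].
After inserting 5: P = [[2, 3, 5]].
After inserting 6: P = [[2, 3, 5, 6]].
After inserting 4: P = [[2, 3, 4, 6], [5]].
After inserting 7: P = [[2, 3, 4, 6, 7], [5]].
After inserting 1: P = [[1, 3, 4, 6, 7], [2], [5]].

So P = [[1, 3, 4, 6, 7], [2], [5]], Q = [[1, 2, 3, 4, 6], [5], [7]].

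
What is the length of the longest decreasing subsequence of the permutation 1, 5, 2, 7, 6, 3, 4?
3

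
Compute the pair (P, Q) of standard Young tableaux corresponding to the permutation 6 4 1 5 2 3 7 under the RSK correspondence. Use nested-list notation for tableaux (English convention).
P = [[1, 2, 3, 7], [4, 5], [6]], Q = [[1, 4, 6, 7], [2, 5], [3]]

Insert each entry of the permutation into P by Schensted row insertion, recording in Q the position of each new cell.

Insert 6: appended to row 1. P = [[6]].
Insert 4: 4 bumps 6 from row 1; 6 starts row 2. P = [[4], [6]].
Insert 1: 1 bumps 4 from row 1; 4 bumps 6 from row 2; 6 starts row 3. P = [[1], [4], [6]].
Insert 5: appended to row 1. P = [[1, 5], [4], [6]].
Insert 2: 2 bumps 5 from row 1; 5 appends to row 2. P = [[1, 2], [4, 5], [6]].
Insert 3: appended to row 1. P = [[1, 2, 3], [4, 5], [6]].
Insert 7: appended to row 1. P = [[1, 2, 3, 7], [4, 5], [6]].

So P = [[1, 2, 3, 7], [4, 5], [6]], Q = [[1, 4, 6, 7], [2, 5], [3]].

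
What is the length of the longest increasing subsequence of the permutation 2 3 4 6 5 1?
4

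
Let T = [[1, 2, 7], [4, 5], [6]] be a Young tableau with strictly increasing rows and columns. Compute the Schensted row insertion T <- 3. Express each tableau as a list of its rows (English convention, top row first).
[[1, 2, 3], [4, 5, 7], [6]]

In row 1, 3 replaces 7 (the leftmost entry greater than 3); 7 is bumped to row 2. 7 is appended to row 2. The new tableau is [[1, 2, 3], [4, 5, 7], [6]].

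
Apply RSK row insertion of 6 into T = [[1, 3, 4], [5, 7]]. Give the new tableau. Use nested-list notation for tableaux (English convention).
[[1, 3, 4, 6], [5, 7]]

6 is larger than every entry of row 1, so it is appended to row 1. The new tableau is [[1, 3, 4, 6], [5, 7]].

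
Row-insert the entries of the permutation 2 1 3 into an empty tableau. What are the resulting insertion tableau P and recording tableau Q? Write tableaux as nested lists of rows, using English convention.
Insert each entry of the permutation into P by Schensted row insertion, recording in Q the position of each new cell.

After inserting 2: P = [[2]].
After inserting 1: P = [[1], [2]].
After inserting 3: P = [[1, 3], [2]].

So P = [[1, 3], [2]], Q = [[1, 3], [2]].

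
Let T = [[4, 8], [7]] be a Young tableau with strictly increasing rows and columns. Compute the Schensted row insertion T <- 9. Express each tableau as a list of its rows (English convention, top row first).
[[4, 8, 9], [7]]

9 is larger than every entry of row 1, so it is appended to row 1. The new tableau is [[4, 8, 9], [7]].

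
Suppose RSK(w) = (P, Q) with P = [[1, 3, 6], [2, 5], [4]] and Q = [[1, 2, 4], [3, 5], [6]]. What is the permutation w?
4 5 2 6 3 1

Reverse the RSK construction: for i from n down to 1, find the cell of Q containing i, remove the entry at that cell from P, and reverse-bump it up through P; the value ejected from row 1 is w(i).

Step i=6: Q has 6 at row 3, column 1; remove 4 from row 3 of P and reverse-bump: 4 enters row 2 and ejects 2; 2 enters row 1 and ejects 1. So w(6) = 1. P is now [[2, 3, 6], [4, 5]].
Step i=5: Q has 5 at row 2, column 2; remove 5 from row 2 of P and reverse-bump: 5 enters row 1 and ejects 3. So w(5) = 3. P is now [[2, 5, 6], [4]].
Step i=4: Q has 4 at row 1, column 3; remove that cell from P, ejecting 6. So w(4) = 6. P is now [[2, 5], [4]].
Step i=3: Q has 3 at row 2, column 1; remove 4 from row 2 of P and reverse-bump: 4 enters row 1 and ejects 2. So w(3) = 2. P is now [[4, 5]].
Step i=2: Q has 2 at row 1, column 2; remove that cell from P, ejecting 5. So w(2) = 5. P is now [[4]].
Step i=1: Q has 1 at row 1, column 1; remove that cell from P, ejecting 4. So w(1) = 4. P is now [].

So w = 4 5 2 6 3 1.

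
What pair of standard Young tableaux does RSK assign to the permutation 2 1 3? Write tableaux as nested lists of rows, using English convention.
Insert each entry of the permutation into P by Schensted row insertion, recording in Q the position of each new cell.

Insert 2: appended to row 1. P = [[2]], Q = [[1]].
Insert 1: 1 bumps 2 from row 1; 2 starts row 2. P = [[1], [2]], Q = [[1], [2]].
Insert 3: appended to row 1. P = [[1, 3], [2]], Q = [[1, 3], [2]].

So P = [[1, 3], [2]], Q = [[1, 3], [2]].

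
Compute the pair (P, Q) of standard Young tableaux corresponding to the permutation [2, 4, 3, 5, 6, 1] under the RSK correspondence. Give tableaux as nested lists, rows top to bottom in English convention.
Insert each entry of the permutation into P by Schensted row insertion, recording in Q the position of each new cell.

Insert 2: appended to row 1. P = [[2]].
Insert 4: appended to row 1. P = [[2, 4]].
Insert 3: 3 bumps 4 from row 1; 4 starts row 2. P = [[2, 3], [4]].
Insert 5: appended to row 1. P = [[2, 3, 5], [4]].
Insert 6: appended to row 1. P = [[2, 3, 5, 6], [4]].
Insert 1: 1 bumps 2 from row 1; 2 bumps 4 from row 2; 4 starts row 3. P = [[1, 3, 5, 6], [2], [4]].

So P = [[1, 3, 5, 6], [2], [4]], Q = [[1, 2, 4, 5], [3], [6]].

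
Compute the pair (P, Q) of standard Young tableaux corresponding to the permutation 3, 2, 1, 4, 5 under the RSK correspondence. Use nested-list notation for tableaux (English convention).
P = [[1, 4, 5], [2], [3]], Q = [[1, 4, 5], [2], [3]]

Insert each entry of the permutation into P by Schensted row insertion, recording in Q the position of each new cell.

Insert 3: appended to row 1. P = [[3]].
Insert 2: 2 bumps 3 from row 1; 3 starts row 2. P = [[2], [3]].
Insert 1: 1 bumps 2 from row 1; 2 bumps 3 from row 2; 3 starts row 3. P = [[1], [2], [3]].
Insert 4: appended to row 1. P = [[1, 4], [2], [3]].
Insert 5: appended to row 1. P = [[1, 4, 5], [2], [3]].

So P = [[1, 4, 5], [2], [3]], Q = [[1, 4, 5], [2], [3]].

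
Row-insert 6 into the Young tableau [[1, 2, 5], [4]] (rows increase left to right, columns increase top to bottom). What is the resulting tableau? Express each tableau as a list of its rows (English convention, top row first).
[[1, 2, 5, 6], [4]]

6 is larger than every entry of row 1, so it is appended to row 1. The new tableau is [[1, 2, 5, 6], [4]].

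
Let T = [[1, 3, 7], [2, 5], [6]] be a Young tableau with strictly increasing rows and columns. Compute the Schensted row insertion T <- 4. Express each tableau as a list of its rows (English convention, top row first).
In row 1, 4 replaces 7 (the leftmost entry greater than 4); 7 is bumped to row 2. 7 is appended to row 2. The new tableau is [[1, 3, 4], [2, 5, 7], [6]].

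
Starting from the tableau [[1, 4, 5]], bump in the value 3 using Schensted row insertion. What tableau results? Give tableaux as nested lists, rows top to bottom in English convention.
In row 1, 3 replaces 4 (the leftmost entry greater than 3); 4 is bumped to row 2. 4 starts a new row 2. The new tableau is [[1, 3, 5], [4]].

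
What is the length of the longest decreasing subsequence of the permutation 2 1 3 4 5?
2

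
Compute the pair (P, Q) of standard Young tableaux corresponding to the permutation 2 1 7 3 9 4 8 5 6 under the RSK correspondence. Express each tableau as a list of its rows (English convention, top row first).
P = [[1, 3, 4, 5, 6], [2, 7, 8], [9]], Q = [[1, 3, 5, 7, 9], [2, 4, 6], [8]]

Insert each entry of the permutation into P by Schensted row insertion, recording in Q the position of each new cell.

Insert 2: appended to row 1. P = [[2]].
Insert 1: 1 bumps 2 from row 1; 2 starts row 2. P = [[1], [2]].
Insert 7: appended to row 1. P = [[1, 7], [2]].
Insert 3: 3 bumps 7 from row 1; 7 appends to row 2. P = [[1, 3], [2, 7]].
Insert 9: appended to row 1. P = [[1, 3, 9], [2, 7]].
Insert 4: 4 bumps 9 from row 1; 9 appends to row 2. P = [[1, 3, 4], [2, 7, 9]].
Insert 8: appended to row 1. P = [[1, 3, 4, 8], [2, 7, 9]].
Insert 5: 5 bumps 8 from row 1; 8 bumps 9 from row 2; 9 starts row 3. P = [[1, 3, 4, 5], [2, 7, 8], [9]].
Insert 6: appended to row 1. P = [[1, 3, 4, 5, 6], [2, 7, 8], [9]].

So P = [[1, 3, 4, 5, 6], [2, 7, 8], [9]], Q = [[1, 3, 5, 7, 9], [2, 4, 6], [8]].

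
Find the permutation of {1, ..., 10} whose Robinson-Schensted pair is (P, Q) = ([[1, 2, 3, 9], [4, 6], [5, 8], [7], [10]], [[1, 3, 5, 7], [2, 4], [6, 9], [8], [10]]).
7 1 10 5 8 6 9 2 4 3

Reverse the RSK construction: for i from n down to 1, find the cell of Q containing i, remove the entry at that cell from P, and reverse-bump it up through P; the value ejected from row 1 is w(i).

Step i=10: Q has 10 at row 5, column 1; remove 10 from row 5 of P and reverse-bump: 10 enters row 4 and ejects 7; 7 enters row 3 and ejects 5; 5 enters row 2 and ejects 4; 4 enters row 1 and ejects 3. So w(10) = 3. P is now [[1, 2, 4, 9], [5, 6], [7, 8], [10]].
Step i=9: Q has 9 at row 3, column 2; remove 8 from row 3 of P and reverse-bump: 8 enters row 2 and ejects 6; 6 enters row 1 and ejects 4. So w(9) = 4. P is now [[1, 2, 6, 9], [5, 8], [7], [10]].
Step i=8: Q has 8 at row 4, column 1; remove 10 from row 4 of P and reverse-bump: 10 enters row 3 and ejects 7; 7 enters row 2 and ejects 5; 5 enters row 1 and ejects 2. So w(8) = 2. P is now [[1, 5, 6, 9], [7, 8], [10]].
Step i=7: Q has 7 at row 1, column 4; remove that cell from P, ejecting 9. So w(7) = 9. P is now [[1, 5, 6], [7, 8], [10]].
Step i=6: Q has 6 at row 3, column 1; remove 10 from row 3 of P and reverse-bump: 10 enters row 2 and ejects 8; 8 enters row 1 and ejects 6. So w(6) = 6. P is now [[1, 5, 8], [7, 10]].
Step i=5: Q has 5 at row 1, column 3; remove that cell from P, ejecting 8. So w(5) = 8. P is now [[1, 5], [7, 10]].
Step i=4: Q has 4 at row 2, column 2; remove 10 from row 2 of P and reverse-bump: 10 enters row 1 and ejects 5. So w(4) = 5. P is now [[1, 10], [7]].
Step i=3: Q has 3 at row 1, column 2; remove that cell from P, ejecting 10. So w(3) = 10. P is now [[1], [7]].
Step i=2: Q has 2 at row 2, column 1; remove 7 from row 2 of P and reverse-bump: 7 enters row 1 and ejects 1. So w(2) = 1. P is now [[7]].
Step i=1: Q has 1 at row 1, column 1; remove that cell from P, ejecting 7. So w(1) = 7. P is now [].

So w = 7 1 10 5 8 6 9 2 4 3.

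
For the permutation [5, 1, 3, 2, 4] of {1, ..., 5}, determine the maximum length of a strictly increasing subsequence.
3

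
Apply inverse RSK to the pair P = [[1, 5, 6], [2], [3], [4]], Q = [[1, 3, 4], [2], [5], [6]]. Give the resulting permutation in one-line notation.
4 3 5 6 2 1

Reverse the RSK construction: for i from n down to 1, find the cell of Q containing i, remove the entry at that cell from P, and reverse-bump it up through P; the value ejected from row 1 is w(i).

Step i=6: Q has 6 at row 4, column 1; remove 4 from row 4 of P and reverse-bump: 4 enters row 3 and ejects 3; 3 enters row 2 and ejects 2; 2 enters row 1 and ejects 1. So w(6) = 1. P is now [[2, 5, 6], [3], [4]].
Step i=5: Q has 5 at row 3, column 1; remove 4 from row 3 of P and reverse-bump: 4 enters row 2 and ejects 3; 3 enters row 1 and ejects 2. So w(5) = 2. P is now [[3, 5, 6], [4]].
Step i=4: Q has 4 at row 1, column 3; remove that cell from P, ejecting 6. So w(4) = 6. P is now [[3, 5], [4]].
Step i=3: Q has 3 at row 1, column 2; remove that cell from P, ejecting 5. So w(3) = 5. P is now [[3], [4]].
Step i=2: Q has 2 at row 2, column 1; remove 4 from row 2 of P and reverse-bump: 4 enters row 1 and ejects 3. So w(2) = 3. P is now [[4]].
Step i=1: Q has 1 at row 1, column 1; remove that cell from P, ejecting 4. So w(1) = 4. P is now [].

So w = 4 3 5 6 2 1.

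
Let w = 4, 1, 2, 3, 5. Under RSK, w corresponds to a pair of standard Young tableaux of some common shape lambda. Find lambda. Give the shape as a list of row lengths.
[4, 1]

Row-insert each entry into an empty tableau.

After inserting 4: P = [[4]].
After inserting 1: P = [[1], [4]].
After inserting 2: P = [[1, 2], [4]].
After inserting 3: P = [[1, 2, 3], [4]].
After inserting 5: P = [[1, 2, 3, 5], [4]].

The final insertion tableau P = [[1, 2, 3, 5], [4]] has shape [4, 1].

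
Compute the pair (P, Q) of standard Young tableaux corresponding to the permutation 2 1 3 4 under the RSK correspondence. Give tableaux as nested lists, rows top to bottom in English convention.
P = [[1, 3, 4], [2]], Q = [[1, 3, 4], [2]]

Insert each entry of the permutation into P by Schensted row insertion, recording in Q the position of each new cell.

Insert 2: appended to row 1. P = [[2]].
Insert 1: 1 bumps 2 from row 1; 2 starts row 2. P = [[1], [2]].
Insert 3: appended to row 1. P = [[1, 3], [2]].
Insert 4: appended to row 1. P = [[1, 3, 4], [2]].

So P = [[1, 3, 4], [2]], Q = [[1, 3, 4], [2]].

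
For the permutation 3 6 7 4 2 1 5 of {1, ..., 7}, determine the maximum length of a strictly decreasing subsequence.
4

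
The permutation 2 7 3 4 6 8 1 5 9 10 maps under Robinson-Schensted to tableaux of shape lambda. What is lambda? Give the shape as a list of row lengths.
RSK row insertion gives P = [[1, 3, 4, 5, 8, 9, 10], [2, 6], [7]], which has shape [7, 2, 1].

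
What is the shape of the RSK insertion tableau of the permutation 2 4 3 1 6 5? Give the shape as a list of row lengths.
Row-insert each entry into an empty tableau.

After inserting 2: P = [[2]].
After inserting 4: P = [[2, 4]].
After inserting 3: P = [[2, 3], [4]].
After inserting 1: P = [[1, 3], [2], [4]].
After inserting 6: P = [[1, 3, 6], [2], [4]].
After inserting 5: P = [[1, 3, 5], [2, 6], [4]].

The final insertion tableau P = [[1, 3, 5], [2, 6], [4]] has shape [3, 2, 1].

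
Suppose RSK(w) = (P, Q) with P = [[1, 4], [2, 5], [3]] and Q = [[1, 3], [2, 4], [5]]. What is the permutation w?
3 2 5 4 1

Reverse RSK: for i = n, n-1, ..., 1, locate i in Q, remove the corresponding corner cell from P, and reverse-bump its entry up through P; the value ejected from row 1 is w(i).

So w = 3 2 5 4 1.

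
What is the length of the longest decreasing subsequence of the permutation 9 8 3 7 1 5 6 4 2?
6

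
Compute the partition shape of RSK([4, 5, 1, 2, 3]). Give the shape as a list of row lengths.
[3, 2]

Row-insert each entry into an empty tableau.

After inserting 4: P = [[4]].
After inserting 5: P = [[4, 5]].
After inserting 1: P = [[1, 5], [4]].
After inserting 2: P = [[1, 2], [4, 5]].
After inserting 3: P = [[1, 2, 3], [4, 5]].

The final insertion tableau P = [[1, 2, 3], [4, 5]] has shape [3, 2].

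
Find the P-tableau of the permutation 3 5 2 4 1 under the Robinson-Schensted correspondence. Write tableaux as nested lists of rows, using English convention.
P = [[1, 4], [2, 5], [3]]

Insert 3: appended to row 1. P = [[3]].
Insert 5: appended to row 1. P = [[3, 5]].
Insert 2: 2 bumps 3 from row 1; 3 starts row 2. P = [[2, 5], [3]].
Insert 4: 4 bumps 5 from row 1; 5 appends to row 2. P = [[2, 4], [3, 5]].
Insert 1: 1 bumps 2 from row 1; 2 bumps 3 from row 2; 3 starts row 3. P = [[1, 4], [2, 5], [3]].

So P = [[1, 4], [2, 5], [3]].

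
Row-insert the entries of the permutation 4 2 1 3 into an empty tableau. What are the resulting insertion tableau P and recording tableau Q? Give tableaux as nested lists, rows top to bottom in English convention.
P = [[1, 3], [2], [4]], Q = [[1, 4], [2], [3]]

Insert each entry of the permutation into P by Schensted row insertion, recording in Q the position of each new cell.

Insert 4: appended to row 1. P = [[4]].
Insert 2: 2 bumps 4 from row 1; 4 starts row 2. P = [[2], [4]].
Insert 1: 1 bumps 2 from row 1; 2 bumps 4 from row 2; 4 starts row 3. P = [[1], [2], [4]].
Insert 3: appended to row 1. P = [[1, 3], [2], [4]].

So P = [[1, 3], [2], [4]], Q = [[1, 4], [2], [3]].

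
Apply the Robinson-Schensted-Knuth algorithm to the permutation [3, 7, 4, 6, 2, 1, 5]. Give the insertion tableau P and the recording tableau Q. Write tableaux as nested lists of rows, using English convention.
P = [[1, 4, 5], [2, 6], [3], [7]], Q = [[1, 2, 4], [3, 7], [5], [6]]

Insert each entry of the permutation into P by Schensted row insertion, recording in Q the position of each new cell.

Insert 3: appended to row 1. P = [[3]].
Insert 7: appended to row 1. P = [[3, 7]].
Insert 4: 4 bumps 7 from row 1; 7 starts row 2. P = [[3, 4], [7]].
Insert 6: appended to row 1. P = [[3, 4, 6], [7]].
Insert 2: 2 bumps 3 from row 1; 3 bumps 7 from row 2; 7 starts row 3. P = [[2, 4, 6], [3], [7]].
Insert 1: 1 bumps 2 from row 1; 2 bumps 3 from row 2; 3 bumps 7 from row 3; 7 starts row 4. P = [[1, 4, 6], [2], [3], [7]].
Insert 5: 5 bumps 6 from row 1; 6 appends to row 2. P = [[1, 4, 5], [2, 6], [3], [7]].

So P = [[1, 4, 5], [2, 6], [3], [7]], Q = [[1, 2, 4], [3, 7], [5], [6]].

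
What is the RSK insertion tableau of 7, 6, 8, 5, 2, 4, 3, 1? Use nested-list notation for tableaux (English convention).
P = [[1, 3], [2, 8], [4], [5], [6], [7]]

After inserting 7: P = [[7]].
After inserting 6: P = [[6], [7]].
After inserting 8: P = [[6, 8], [7]].
After inserting 5: P = [[5, 8], [6], [7]].
After inserting 2: P = [[2, 8], [5], [6], [7]].
After inserting 4: P = [[2, 4], [5, 8], [6], [7]].
After inserting 3: P = [[2, 3], [4, 8], [5], [6], [7]].
After inserting 1: P = [[1, 3], [2, 8], [4], [5], [6], [7]].

So P = [[1, 3], [2, 8], [4], [5], [6], [7]].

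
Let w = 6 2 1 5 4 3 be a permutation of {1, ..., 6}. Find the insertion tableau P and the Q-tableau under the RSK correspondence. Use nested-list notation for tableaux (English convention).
P = [[1, 3], [2, 4], [5], [6]], Q = [[1, 4], [2, 5], [3], [6]]

Insert each entry of the permutation into P by Schensted row insertion, recording in Q the position of each new cell.

After inserting 6: P = [[6]].
After inserting 2: P = [[2], [6]].
After inserting 1: P = [[1], [2], [6]].
After inserting 5: P = [[1, 5], [2], [6]].
After inserting 4: P = [[1, 4], [2, 5], [6]].
After inserting 3: P = [[1, 3], [2, 4], [5], [6]].

So P = [[1, 3], [2, 4], [5], [6]], Q = [[1, 4], [2, 5], [3], [6]].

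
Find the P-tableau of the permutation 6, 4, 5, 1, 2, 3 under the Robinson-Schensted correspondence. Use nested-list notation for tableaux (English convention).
P = [[1, 2, 3], [4, 5], [6]]

Insert 6: appended to row 1. P = [[6]].
Insert 4: 4 bumps 6 from row 1; 6 starts row 2. P = [[4], [6]].
Insert 5: appended to row 1. P = [[4, 5], [6]].
Insert 1: 1 bumps 4 from row 1; 4 bumps 6 from row 2; 6 starts row 3. P = [[1, 5], [4], [6]].
Insert 2: 2 bumps 5 from row 1; 5 appends to row 2. P = [[1, 2], [4, 5], [6]].
Insert 3: appended to row 1. P = [[1, 2, 3], [4, 5], [6]].

So P = [[1, 2, 3], [4, 5], [6]].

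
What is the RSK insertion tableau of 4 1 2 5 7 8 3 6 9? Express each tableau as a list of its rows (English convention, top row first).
Insert 4: appended to row 1. P = [[4]].
Insert 1: 1 bumps 4 from row 1; 4 starts row 2. P = [[1], [4]].
Insert 2: appended to row 1. P = [[1, 2], [4]].
Insert 5: appended to row 1. P = [[1, 2, 5], [4]].
Insert 7: appended to row 1. P = [[1, 2, 5, 7], [4]].
Insert 8: appended to row 1. P = [[1, 2, 5, 7, 8], [4]].
Insert 3: 3 bumps 5 from row 1; 5 appends to row 2. P = [[1, 2, 3, 7, 8], [4, 5]].
Insert 6: 6 bumps 7 from row 1; 7 appends to row 2. P = [[1, 2, 3, 6, 8], [4, 5, 7]].
Insert 9: appended to row 1. P = [[1, 2, 3, 6, 8, 9], [4, 5, 7]].

So P = [[1, 2, 3, 6, 8, 9], [4, 5, 7]].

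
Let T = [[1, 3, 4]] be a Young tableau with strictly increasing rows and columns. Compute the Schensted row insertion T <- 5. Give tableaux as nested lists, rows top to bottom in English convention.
[[1, 3, 4, 5]]

5 is larger than every entry of row 1, so it is appended to row 1. The new tableau is [[1, 3, 4, 5]].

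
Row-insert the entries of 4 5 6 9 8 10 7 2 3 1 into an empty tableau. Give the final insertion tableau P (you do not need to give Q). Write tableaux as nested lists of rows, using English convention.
P = [[1, 3, 6, 7, 10], [2, 5], [4], [8], [9]]

After inserting 4: P = [[4]].
After inserting 5: P = [[4, 5]].
After inserting 6: P = [[4, 5, 6]].
After inserting 9: P = [[4, 5, 6, 9]].
After inserting 8: P = [[4, 5, 6, 8], [9]].
After inserting 10: P = [[4, 5, 6, 8, 10], [9]].
After inserting 7: P = [[4, 5, 6, 7, 10], [8], [9]].
After inserting 2: P = [[2, 5, 6, 7, 10], [4], [8], [9]].
After inserting 3: P = [[2, 3, 6, 7, 10], [4, 5], [8], [9]].
After inserting 1: P = [[1, 3, 6, 7, 10], [2, 5], [4], [8], [9]].

So P = [[1, 3, 6, 7, 10], [2, 5], [4], [8], [9]].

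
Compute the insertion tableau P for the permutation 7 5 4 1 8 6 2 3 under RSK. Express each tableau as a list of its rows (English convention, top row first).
Insert 7: appended to row 1. P = [[7]].
Insert 5: 5 bumps 7 from row 1; 7 starts row 2. P = [[5], [7]].
Insert 4: 4 bumps 5 from row 1; 5 bumps 7 from row 2; 7 starts row 3. P = [[4], [5], [7]].
Insert 1: 1 bumps 4 from row 1; 4 bumps 5 from row 2; 5 bumps 7 from row 3; 7 starts row 4. P = [[1], [4], [5], [7]].
Insert 8: appended to row 1. P = [[1, 8], [4], [5], [7]].
Insert 6: 6 bumps 8 from row 1; 8 appends to row 2. P = [[1, 6], [4, 8], [5], [7]].
Insert 2: 2 bumps 6 from row 1; 6 bumps 8 from row 2; 8 appends to row 3. P = [[1, 2], [4, 6], [5, 8], [7]].
Insert 3: appended to row 1. P = [[1, 2, 3], [4, 6], [5, 8], [7]].

So P = [[1, 2, 3], [4, 6], [5, 8], [7]].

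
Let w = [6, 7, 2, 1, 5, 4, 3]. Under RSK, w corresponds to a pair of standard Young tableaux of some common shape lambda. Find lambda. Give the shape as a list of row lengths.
[2, 2, 2, 1]

Row-insert each entry into an empty tableau.

After inserting 6: P = [[6]].
After inserting 7: P = [[6, 7]].
After inserting 2: P = [[2, 7], [6]].
After inserting 1: P = [[1, 7], [2], [6]].
After inserting 5: P = [[1, 5], [2, 7], [6]].
After inserting 4: P = [[1, 4], [2, 5], [6, 7]].
After inserting 3: P = [[1, 3], [2, 4], [5, 7], [6]].

The final insertion tableau P = [[1, 3], [2, 4], [5, 7], [6]] has shape [2, 2, 2, 1].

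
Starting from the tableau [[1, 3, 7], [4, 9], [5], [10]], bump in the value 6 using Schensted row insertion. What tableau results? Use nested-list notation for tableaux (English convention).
In row 1, 6 replaces 7 (the leftmost entry greater than 6); 7 is bumped to row 2. In row 2, 7 replaces 9 (the leftmost entry greater than 7); 9 is bumped to row 3. 9 is appended to row 3. The new tableau is [[1, 3, 6], [4, 7], [5, 9], [10]].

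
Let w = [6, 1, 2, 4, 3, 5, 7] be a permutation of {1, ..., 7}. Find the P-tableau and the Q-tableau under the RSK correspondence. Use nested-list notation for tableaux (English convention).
Insert each entry of the permutation into P by Schensted row insertion, recording in Q the position of each new cell.

Insert 6: appended to row 1. P = [[6]].
Insert 1: 1 bumps 6 from row 1; 6 starts row 2. P = [[1], [6]].
Insert 2: appended to row 1. P = [[1, 2], [6]].
Insert 4: appended to row 1. P = [[1, 2, 4], [6]].
Insert 3: 3 bumps 4 from row 1; 4 bumps 6 from row 2; 6 starts row 3. P = [[1, 2, 3], [4], [6]].
Insert 5: appended to row 1. P = [[1, 2, 3, 5], [4], [6]].
Insert 7: appended to row 1. P = [[1, 2, 3, 5, 7], [4], [6]].

So P = [[1, 2, 3, 5, 7], [4], [6]], Q = [[1, 3, 4, 6, 7], [2], [5]].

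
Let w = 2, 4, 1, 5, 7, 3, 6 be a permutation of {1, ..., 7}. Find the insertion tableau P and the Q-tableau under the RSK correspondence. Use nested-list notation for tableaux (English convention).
Insert each entry of the permutation into P by Schensted row insertion, recording in Q the position of each new cell.

Insert 2: appended to row 1. P = [[2]].
Insert 4: appended to row 1. P = [[2, 4]].
Insert 1: 1 bumps 2 from row 1; 2 starts row 2. P = [[1, 4], [2]].
Insert 5: appended to row 1. P = [[1, 4, 5], [2]].
Insert 7: appended to row 1. P = [[1, 4, 5, 7], [2]].
Insert 3: 3 bumps 4 from row 1; 4 appends to row 2. P = [[1, 3, 5, 7], [2, 4]].
Insert 6: 6 bumps 7 from row 1; 7 appends to row 2. P = [[1, 3, 5, 6], [2, 4, 7]].

So P = [[1, 3, 5, 6], [2, 4, 7]], Q = [[1, 2, 4, 5], [3, 6, 7]].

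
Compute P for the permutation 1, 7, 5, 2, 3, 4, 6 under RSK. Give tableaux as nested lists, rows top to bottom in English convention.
P = [[1, 2, 3, 4, 6], [5], [7]]

Insert 1: appended to row 1. P = [[1]].
Insert 7: appended to row 1. P = [[1, 7]].
Insert 5: 5 bumps 7 from row 1; 7 starts row 2. P = [[1, 5], [7]].
Insert 2: 2 bumps 5 from row 1; 5 bumps 7 from row 2; 7 starts row 3. P = [[1, 2], [5], [7]].
Insert 3: appended to row 1. P = [[1, 2, 3], [5], [7]].
Insert 4: appended to row 1. P = [[1, 2, 3, 4], [5], [7]].
Insert 6: appended to row 1. P = [[1, 2, 3, 4, 6], [5], [7]].

So P = [[1, 2, 3, 4, 6], [5], [7]].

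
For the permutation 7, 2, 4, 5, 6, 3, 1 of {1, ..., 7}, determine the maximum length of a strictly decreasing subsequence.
4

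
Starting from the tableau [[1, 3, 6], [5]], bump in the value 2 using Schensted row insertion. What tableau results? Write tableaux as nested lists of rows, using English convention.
In row 1, 2 replaces 3 (the leftmost entry greater than 2); 3 is bumped to row 2. In row 2, 3 replaces 5 (the leftmost entry greater than 3); 5 is bumped to row 3. 5 starts a new row 3. The new tableau is [[1, 2, 6], [3], [5]].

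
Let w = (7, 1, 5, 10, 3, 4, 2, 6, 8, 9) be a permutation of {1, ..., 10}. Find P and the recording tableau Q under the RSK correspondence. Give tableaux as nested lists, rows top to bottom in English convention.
P = [[1, 2, 4, 6, 8, 9], [3, 10], [5], [7]], Q = [[1, 3, 4, 8, 9, 10], [2, 6], [5], [7]]

Insert each entry of the permutation into P by Schensted row insertion, recording in Q the position of each new cell.

Insert 7: appended to row 1. P = [[7]].
Insert 1: 1 bumps 7 from row 1; 7 starts row 2. P = [[1], [7]].
Insert 5: appended to row 1. P = [[1, 5], [7]].
Insert 10: appended to row 1. P = [[1, 5, 10], [7]].
Insert 3: 3 bumps 5 from row 1; 5 bumps 7 from row 2; 7 starts row 3. P = [[1, 3, 10], [5], [7]].
Insert 4: 4 bumps 10 from row 1; 10 appends to row 2. P = [[1, 3, 4], [5, 10], [7]].
Insert 2: 2 bumps 3 from row 1; 3 bumps 5 from row 2; 5 bumps 7 from row 3; 7 starts row 4. P = [[1, 2, 4], [3, 10], [5], [7]].
Insert 6: appended to row 1. P = [[1, 2, 4, 6], [3, 10], [5], [7]].
Insert 8: appended to row 1. P = [[1, 2, 4, 6, 8], [3, 10], [5], [7]].
Insert 9: appended to row 1. P = [[1, 2, 4, 6, 8, 9], [3, 10], [5], [7]].

So P = [[1, 2, 4, 6, 8, 9], [3, 10], [5], [7]], Q = [[1, 3, 4, 8, 9, 10], [2, 6], [5], [7]].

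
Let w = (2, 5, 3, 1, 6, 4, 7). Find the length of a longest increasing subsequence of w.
4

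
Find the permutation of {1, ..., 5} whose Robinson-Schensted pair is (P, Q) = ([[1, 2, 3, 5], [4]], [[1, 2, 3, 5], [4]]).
Reverse RSK: for i = n, n-1, ..., 1, locate i in Q, remove the corresponding corner cell from P, and reverse-bump its entry up through P; the value ejected from row 1 is w(i).

So w = 1 2 4 3 5.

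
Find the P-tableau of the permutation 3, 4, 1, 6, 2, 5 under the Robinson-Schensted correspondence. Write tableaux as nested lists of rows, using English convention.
P = [[1, 2, 5], [3, 4, 6]]

After inserting 3: P = [[3]].
After inserting 4: P = [[3, 4]].
After inserting 1: P = [[1, 4], [3]].
After inserting 6: P = [[1, 4, 6], [3]].
After inserting 2: P = [[1, 2, 6], [3, 4]].
After inserting 5: P = [[1, 2, 5], [3, 4, 6]].

So P = [[1, 2, 5], [3, 4, 6]].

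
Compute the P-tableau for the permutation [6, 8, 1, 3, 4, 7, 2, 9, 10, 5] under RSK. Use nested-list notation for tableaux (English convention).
After inserting 6: P = [[6]].
After inserting 8: P = [[6, 8]].
After inserting 1: P = [[1, 8], [6]].
After inserting 3: P = [[1, 3], [6, 8]].
After inserting 4: P = [[1, 3, 4], [6, 8]].
After inserting 7: P = [[1, 3, 4, 7], [6, 8]].
After inserting 2: P = [[1, 2, 4, 7], [3, 8], [6]].
After inserting 9: P = [[1, 2, 4, 7, 9], [3, 8], [6]].
After inserting 10: P = [[1, 2, 4, 7, 9, 10], [3, 8], [6]].
After inserting 5: P = [[1, 2, 4, 5, 9, 10], [3, 7], [6, 8]].

So P = [[1, 2, 4, 5, 9, 10], [3, 7], [6, 8]].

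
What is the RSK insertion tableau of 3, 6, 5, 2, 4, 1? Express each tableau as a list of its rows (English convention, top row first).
Insert 3: appended to row 1. P = [[3]].
Insert 6: appended to row 1. P = [[3, 6]].
Insert 5: 5 bumps 6 from row 1; 6 starts row 2. P = [[3, 5], [6]].
Insert 2: 2 bumps 3 from row 1; 3 bumps 6 from row 2; 6 starts row 3. P = [[2, 5], [3], [6]].
Insert 4: 4 bumps 5 from row 1; 5 appends to row 2. P = [[2, 4], [3, 5], [6]].
Insert 1: 1 bumps 2 from row 1; 2 bumps 3 from row 2; 3 bumps 6 from row 3; 6 starts row 4. P = [[1, 4], [2, 5], [3], [6]].

So P = [[1, 4], [2, 5], [3], [6]].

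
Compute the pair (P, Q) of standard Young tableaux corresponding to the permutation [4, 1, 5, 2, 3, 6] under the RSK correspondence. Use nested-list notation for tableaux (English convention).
Insert each entry of the permutation into P by Schensted row insertion, recording in Q the position of each new cell.

Insert 4: appended to row 1. P = [[4]].
Insert 1: 1 bumps 4 from row 1; 4 starts row 2. P = [[1], [4]].
Insert 5: appended to row 1. P = [[1, 5], [4]].
Insert 2: 2 bumps 5 from row 1; 5 appends to row 2. P = [[1, 2], [4, 5]].
Insert 3: appended to row 1. P = [[1, 2, 3], [4, 5]].
Insert 6: appended to row 1. P = [[1, 2, 3, 6], [4, 5]].

So P = [[1, 2, 3, 6], [4, 5]], Q = [[1, 3, 5, 6], [2, 4]].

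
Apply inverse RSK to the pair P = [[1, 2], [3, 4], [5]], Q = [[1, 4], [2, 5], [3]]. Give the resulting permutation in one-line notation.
5 3 1 4 2

Reverse the RSK construction: for i from n down to 1, find the cell of Q containing i, remove the entry at that cell from P, and reverse-bump it up through P; the value ejected from row 1 is w(i).

Step i=5: Q has 5 at row 2, column 2; remove 4 from row 2 of P and reverse-bump: 4 enters row 1 and ejects 2. So w(5) = 2. P is now [[1, 4], [3], [5]].
Step i=4: Q has 4 at row 1, column 2; remove that cell from P, ejecting 4. So w(4) = 4. P is now [[1], [3], [5]].
Step i=3: Q has 3 at row 3, column 1; remove 5 from row 3 of P and reverse-bump: 5 enters row 2 and ejects 3; 3 enters row 1 and ejects 1. So w(3) = 1. P is now [[3], [5]].
Step i=2: Q has 2 at row 2, column 1; remove 5 from row 2 of P and reverse-bump: 5 enters row 1 and ejects 3. So w(2) = 3. P is now [[5]].
Step i=1: Q has 1 at row 1, column 1; remove that cell from P, ejecting 5. So w(1) = 5. P is now [].

So w = 5 3 1 4 2.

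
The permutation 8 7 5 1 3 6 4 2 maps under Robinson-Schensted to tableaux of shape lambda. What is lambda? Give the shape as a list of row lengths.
RSK row insertion gives P = [[1, 2, 4], [3, 6], [5], [7], [8]], which has shape [3, 2, 1, 1, 1].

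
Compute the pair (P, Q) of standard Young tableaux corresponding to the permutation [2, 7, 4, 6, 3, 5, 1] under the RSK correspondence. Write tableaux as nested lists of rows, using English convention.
Insert each entry of the permutation into P by Schensted row insertion, recording in Q the position of each new cell.

After inserting 2: P = [[2]].
After inserting 7: P = [[2, 7]].
After inserting 4: P = [[2, 4], [7]].
After inserting 6: P = [[2, 4, 6], [7]].
After inserting 3: P = [[2, 3, 6], [4], [7]].
After inserting 5: P = [[2, 3, 5], [4, 6], [7]].
After inserting 1: P = [[1, 3, 5], [2, 6], [4], [7]].

So P = [[1, 3, 5], [2, 6], [4], [7]], Q = [[1, 2, 4], [3, 6], [5], [7]].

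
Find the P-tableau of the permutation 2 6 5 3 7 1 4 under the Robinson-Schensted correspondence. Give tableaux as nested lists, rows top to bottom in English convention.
P = [[1, 3, 4], [2, 7], [5], [6]]

Insert 2: appended to row 1. P = [[2]].
Insert 6: appended to row 1. P = [[2, 6]].
Insert 5: 5 bumps 6 from row 1; 6 starts row 2. P = [[2, 5], [6]].
Insert 3: 3 bumps 5 from row 1; 5 bumps 6 from row 2; 6 starts row 3. P = [[2, 3], [5], [6]].
Insert 7: appended to row 1. P = [[2, 3, 7], [5], [6]].
Insert 1: 1 bumps 2 from row 1; 2 bumps 5 from row 2; 5 bumps 6 from row 3; 6 starts row 4. P = [[1, 3, 7], [2], [5], [6]].
Insert 4: 4 bumps 7 from row 1; 7 appends to row 2. P = [[1, 3, 4], [2, 7], [5], [6]].

So P = [[1, 3, 4], [2, 7], [5], [6]].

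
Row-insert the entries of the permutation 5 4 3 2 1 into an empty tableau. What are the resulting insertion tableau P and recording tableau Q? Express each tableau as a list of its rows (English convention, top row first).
Insert each entry of the permutation into P by Schensted row insertion, recording in Q the position of each new cell.

After inserting 5: P = [[5]].
After inserting 4: P = [[4], [5]].
After inserting 3: P = [[3], [4], [5]].
After inserting 2: P = [[2], [3], [4], [5]].
After inserting 1: P = [[1], [2], [3], [4], [5]].

So P = [[1], [2], [3], [4], [5]], Q = [[1], [2], [3], [4], [5]].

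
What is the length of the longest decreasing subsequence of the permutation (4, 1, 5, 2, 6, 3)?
2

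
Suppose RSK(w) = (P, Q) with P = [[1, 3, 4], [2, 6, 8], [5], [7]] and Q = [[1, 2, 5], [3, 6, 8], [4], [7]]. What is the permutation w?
Reverse the RSK construction: for i from n down to 1, find the cell of Q containing i, remove the entry at that cell from P, and reverse-bump it up through P; the value ejected from row 1 is w(i).

Step i=8: Q has 8 at row 2, column 3; remove 8 from row 2 of P and reverse-bump: 8 enters row 1 and ejects 4. So w(8) = 4. P is now [[1, 3, 8], [2, 6], [5], [7]].
Step i=7: Q has 7 at row 4, column 1; remove 7 from row 4 of P and reverse-bump: 7 enters row 3 and ejects 5; 5 enters row 2 and ejects 2; 2 enters row 1 and ejects 1. So w(7) = 1. P is now [[2, 3, 8], [5, 6], [7]].
Step i=6: Q has 6 at row 2, column 2; remove 6 from row 2 of P and reverse-bump: 6 enters row 1 and ejects 3. So w(6) = 3. P is now [[2, 6, 8], [5], [7]].
Step i=5: Q has 5 at row 1, column 3; remove that cell from P, ejecting 8. So w(5) = 8. P is now [[2, 6], [5], [7]].
Step i=4: Q has 4 at row 3, column 1; remove 7 from row 3 of P and reverse-bump: 7 enters row 2 and ejects 5; 5 enters row 1 and ejects 2. So w(4) = 2. P is now [[5, 6], [7]].
Step i=3: Q has 3 at row 2, column 1; remove 7 from row 2 of P and reverse-bump: 7 enters row 1 and ejects 6. So w(3) = 6. P is now [[5, 7]].
Step i=2: Q has 2 at row 1, column 2; remove that cell from P, ejecting 7. So w(2) = 7. P is now [[5]].
Step i=1: Q has 1 at row 1, column 1; remove that cell from P, ejecting 5. So w(1) = 5. P is now [].

So w = 5 7 6 2 8 3 1 4.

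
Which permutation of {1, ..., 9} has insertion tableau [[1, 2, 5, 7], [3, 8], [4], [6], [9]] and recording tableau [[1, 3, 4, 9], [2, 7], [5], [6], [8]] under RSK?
9 1 6 8 4 3 5 2 7

Reverse RSK: for i = n, n-1, ..., 1, locate i in Q, remove the corresponding corner cell from P, and reverse-bump its entry up through P; the value ejected from row 1 is w(i).

So w = 9 1 6 8 4 3 5 2 7.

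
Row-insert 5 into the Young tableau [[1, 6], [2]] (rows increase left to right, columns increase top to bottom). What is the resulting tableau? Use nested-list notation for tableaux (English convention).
[[1, 5], [2, 6]]

In row 1, 5 replaces 6 (the leftmost entry greater than 5); 6 is bumped to row 2. 6 is appended to row 2. The new tableau is [[1, 5], [2, 6]].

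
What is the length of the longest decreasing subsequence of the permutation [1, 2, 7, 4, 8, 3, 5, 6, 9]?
3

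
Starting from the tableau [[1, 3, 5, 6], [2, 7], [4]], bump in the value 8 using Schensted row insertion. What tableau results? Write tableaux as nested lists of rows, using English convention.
[[1, 3, 5, 6, 8], [2, 7], [4]]

8 is larger than every entry of row 1, so it is appended to row 1. The new tableau is [[1, 3, 5, 6, 8], [2, 7], [4]].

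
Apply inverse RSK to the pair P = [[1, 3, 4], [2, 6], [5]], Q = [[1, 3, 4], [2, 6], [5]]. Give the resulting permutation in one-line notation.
Reverse RSK: for i = n, n-1, ..., 1, locate i in Q, remove the corresponding corner cell from P, and reverse-bump its entry up through P; the value ejected from row 1 is w(i).

So w = 5 2 3 6 1 4.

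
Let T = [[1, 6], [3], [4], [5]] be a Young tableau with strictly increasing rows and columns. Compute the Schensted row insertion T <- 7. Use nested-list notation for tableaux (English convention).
7 is larger than every entry of row 1, so it is appended to row 1. The new tableau is [[1, 6, 7], [3], [4], [5]].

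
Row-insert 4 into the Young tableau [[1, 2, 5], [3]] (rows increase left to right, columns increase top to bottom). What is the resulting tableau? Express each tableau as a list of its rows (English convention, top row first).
In row 1, 4 replaces 5 (the leftmost entry greater than 4); 5 is bumped to row 2. 5 is appended to row 2. The new tableau is [[1, 2, 4], [3, 5]].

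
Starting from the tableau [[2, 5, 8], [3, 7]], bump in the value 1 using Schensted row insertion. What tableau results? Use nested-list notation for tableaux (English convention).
In row 1, 1 replaces 2 (the leftmost entry greater than 1); 2 is bumped to row 2. In row 2, 2 replaces 3 (the leftmost entry greater than 2); 3 is bumped to row 3. 3 starts a new row 3. The new tableau is [[1, 5, 8], [2, 7], [3]].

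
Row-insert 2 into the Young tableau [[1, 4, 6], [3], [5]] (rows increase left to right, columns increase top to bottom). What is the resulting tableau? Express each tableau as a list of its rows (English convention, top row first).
[[1, 2, 6], [3, 4], [5]]

In row 1, 2 replaces 4 (the leftmost entry greater than 2); 4 is bumped to row 2. 4 is appended to row 2. The new tableau is [[1, 2, 6], [3, 4], [5]].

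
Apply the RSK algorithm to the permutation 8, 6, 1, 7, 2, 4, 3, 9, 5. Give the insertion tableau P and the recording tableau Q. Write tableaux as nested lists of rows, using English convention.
Insert each entry of the permutation into P by Schensted row insertion, recording in Q the position of each new cell.

Insert 8: appended to row 1. P = [[8]].
Insert 6: 6 bumps 8 from row 1; 8 starts row 2. P = [[6], [8]].
Insert 1: 1 bumps 6 from row 1; 6 bumps 8 from row 2; 8 starts row 3. P = [[1], [6], [8]].
Insert 7: appended to row 1. P = [[1, 7], [6], [8]].
Insert 2: 2 bumps 7 from row 1; 7 appends to row 2. P = [[1, 2], [6, 7], [8]].
Insert 4: appended to row 1. P = [[1, 2, 4], [6, 7], [8]].
Insert 3: 3 bumps 4 from row 1; 4 bumps 6 from row 2; 6 bumps 8 from row 3; 8 starts row 4. P = [[1, 2, 3], [4, 7], [6], [8]].
Insert 9: appended to row 1. P = [[1, 2, 3, 9], [4, 7], [6], [8]].
Insert 5: 5 bumps 9 from row 1; 9 appends to row 2. P = [[1, 2, 3, 5], [4, 7, 9], [6], [8]].

So P = [[1, 2, 3, 5], [4, 7, 9], [6], [8]], Q = [[1, 4, 6, 8], [2, 5, 9], [3], [7]].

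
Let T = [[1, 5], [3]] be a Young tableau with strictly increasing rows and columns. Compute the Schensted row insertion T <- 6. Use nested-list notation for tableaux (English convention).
6 is larger than every entry of row 1, so it is appended to row 1. The new tableau is [[1, 5, 6], [3]].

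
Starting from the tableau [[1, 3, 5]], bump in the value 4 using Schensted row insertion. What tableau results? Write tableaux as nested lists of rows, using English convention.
In row 1, 4 replaces 5 (the leftmost entry greater than 4); 5 is bumped to row 2. 5 starts a new row 2. The new tableau is [[1, 3, 4], [5]].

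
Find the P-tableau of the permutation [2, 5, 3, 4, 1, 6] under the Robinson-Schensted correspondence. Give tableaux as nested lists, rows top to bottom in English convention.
P = [[1, 3, 4, 6], [2], [5]]

After inserting 2: P = [[2]].
After inserting 5: P = [[2, 5]].
After inserting 3: P = [[2, 3], [5]].
After inserting 4: P = [[2, 3, 4], [5]].
After inserting 1: P = [[1, 3, 4], [2], [5]].
After inserting 6: P = [[1, 3, 4, 6], [2], [5]].

So P = [[1, 3, 4, 6], [2], [5]].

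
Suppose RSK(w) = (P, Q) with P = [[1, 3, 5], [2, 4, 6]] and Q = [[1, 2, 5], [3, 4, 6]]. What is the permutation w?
2 4 1 3 6 5

Reverse RSK: for i = n, n-1, ..., 1, locate i in Q, remove the corresponding corner cell from P, and reverse-bump its entry up through P; the value ejected from row 1 is w(i).

So w = 2 4 1 3 6 5.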